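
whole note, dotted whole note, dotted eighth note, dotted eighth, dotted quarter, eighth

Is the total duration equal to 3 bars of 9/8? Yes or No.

Yes

One bar of 9/8 = 18 sixteenth notes, so 3 bars = 54.
Express everything in sixteenth notes: whole note = 16; dotted whole note = 24; dotted eighth note = 3; dotted eighth = 3; dotted quarter = 6; eighth = 2.
Sum: 16 + 24 + 3 + 3 + 6 + 2 = 54.
54 equals 54, so the answer is Yes.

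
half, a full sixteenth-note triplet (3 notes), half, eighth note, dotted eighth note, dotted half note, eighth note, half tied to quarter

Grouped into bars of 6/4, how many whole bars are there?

2

One bar of 6/4 = 24 sixteenth notes.
Working in sixteenth notes: half = 8; a full sixteenth-note triplet (3 notes) (three triplet sixteenths span one eighth) = 2; half = 8; eighth note = 2; dotted eighth note = 3; dotted half note = 12; eighth note = 2; half tied to quarter (half + quarter) = 12.
Sum: 8 + 2 + 8 + 2 + 3 + 12 + 2 + 12 = 49.
49 ÷ 24 = 2 complete bars with 1 left over.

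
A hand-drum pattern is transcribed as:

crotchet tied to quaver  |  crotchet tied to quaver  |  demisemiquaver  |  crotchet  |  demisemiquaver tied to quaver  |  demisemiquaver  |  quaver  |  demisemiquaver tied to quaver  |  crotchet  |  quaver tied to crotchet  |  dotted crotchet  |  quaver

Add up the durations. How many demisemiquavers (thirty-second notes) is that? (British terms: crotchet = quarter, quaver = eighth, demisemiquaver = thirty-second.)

84

Working in thirty-second notes: crotchet tied to quaver (crotchet + quaver) = 12; crotchet tied to quaver (crotchet + quaver) = 12; demisemiquaver = 1; crotchet = 8; demisemiquaver tied to quaver (demisemiquaver + quaver) = 5; demisemiquaver = 1; quaver = 4; demisemiquaver tied to quaver (demisemiquaver + quaver) = 5; crotchet = 8; quaver tied to crotchet (quaver + crotchet) = 12; dotted crotchet = 12; quaver = 4.
Adding: 12 + 12 + 1 + 8 + 5 + 1 + 4 + 5 + 8 + 12 + 12 + 4 = 84 thirty-second notes.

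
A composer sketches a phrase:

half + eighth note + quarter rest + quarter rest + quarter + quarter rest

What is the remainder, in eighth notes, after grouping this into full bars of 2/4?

1

One bar of 2/4 = 4 eighth notes.
Express everything in eighth notes: half = 4; eighth note = 1; quarter rest = 2; quarter rest = 2; quarter = 2; quarter rest = 2.
Sum: 4 + 1 + 2 + 2 + 2 + 2 = 13.
13 ÷ 4 = 3 complete bars with 1 eighth note remaining.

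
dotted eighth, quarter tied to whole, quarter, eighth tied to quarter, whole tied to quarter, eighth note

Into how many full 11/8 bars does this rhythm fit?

One bar of 11/8 = 22 sixteenth notes.
Express everything in sixteenth notes: dotted eighth = 3; quarter tied to whole (quarter + whole) = 20; quarter = 4; eighth tied to quarter (eighth + quarter) = 6; whole tied to quarter (whole + quarter) = 20; eighth note = 2.
Adding: 3 + 20 + 4 + 6 + 20 + 2 = 55.
55 ÷ 22 = 2 complete bars with 11 left over.

2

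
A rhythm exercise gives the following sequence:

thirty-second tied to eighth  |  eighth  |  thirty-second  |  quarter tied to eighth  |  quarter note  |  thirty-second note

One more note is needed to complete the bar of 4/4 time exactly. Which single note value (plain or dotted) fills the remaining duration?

The bar of 4/4 = 32 thirty-second notes.
Working in thirty-second notes: thirty-second tied to eighth (thirty-second + eighth) = 5; eighth = 4; thirty-second = 1; quarter tied to eighth (quarter + eighth) = 12; quarter note = 8; thirty-second note = 1.
Sum: 5 + 4 + 1 + 12 + 8 + 1 = 31.
Remaining: 32 − 31 = 1 thirty-second note, which is a thirty-second note.

thirty-second note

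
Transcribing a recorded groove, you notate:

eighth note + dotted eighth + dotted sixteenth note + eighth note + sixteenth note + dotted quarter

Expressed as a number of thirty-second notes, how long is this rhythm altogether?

31

Each duration in thirty-second notes: eighth note = 4; dotted eighth = 6; dotted sixteenth note = 3; eighth note = 4; sixteenth note = 2; dotted quarter = 12.
Sum: 4 + 6 + 3 + 4 + 2 + 12 = 31 thirty-second notes.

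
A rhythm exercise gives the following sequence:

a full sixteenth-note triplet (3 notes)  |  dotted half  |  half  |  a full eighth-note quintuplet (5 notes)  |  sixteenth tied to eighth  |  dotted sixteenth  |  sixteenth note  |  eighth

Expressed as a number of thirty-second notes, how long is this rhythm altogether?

75

Express everything in thirty-second notes: a full sixteenth-note triplet (3 notes) (three triplet sixteenths span one eighth) = 4; dotted half = 24; half = 16; a full eighth-note quintuplet (5 notes) (five quintuplet eighths span one half) = 16; sixteenth tied to eighth (sixteenth + eighth) = 6; dotted sixteenth = 3; sixteenth note = 2; eighth = 4.
Adding: 4 + 24 + 16 + 16 + 6 + 3 + 2 + 4 = 75 thirty-second notes.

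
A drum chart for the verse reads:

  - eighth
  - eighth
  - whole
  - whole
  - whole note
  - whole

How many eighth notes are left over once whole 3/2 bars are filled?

10

One bar of 3/2 = 12 eighth notes.
Convert each value to eighth notes: eighth = 1; eighth = 1; whole = 8; whole = 8; whole note = 8; whole = 8.
Altogether 1 + 1 + 8 + 8 + 8 + 8 = 34.
34 ÷ 12 = 2 complete bars with 10 eighth notes remaining.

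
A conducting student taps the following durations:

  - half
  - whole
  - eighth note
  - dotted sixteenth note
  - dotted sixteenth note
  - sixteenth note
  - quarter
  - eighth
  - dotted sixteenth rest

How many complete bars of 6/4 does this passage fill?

1

One bar of 6/4 = 48 thirty-second notes.
In thirty-second notes: half = 16; whole = 32; eighth note = 4; dotted sixteenth note = 3; dotted sixteenth note = 3; sixteenth note = 2; quarter = 8; eighth = 4; dotted sixteenth rest = 3.
Sum: 16 + 32 + 4 + 3 + 3 + 2 + 8 + 4 + 3 = 75.
75 ÷ 48 = 1 complete bar with 27 left over.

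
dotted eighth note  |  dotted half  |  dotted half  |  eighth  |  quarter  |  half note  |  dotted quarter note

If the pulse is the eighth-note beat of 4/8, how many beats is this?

One eighth-note beat = 2 sixteenth notes.
In sixteenth notes: dotted eighth note = 3; dotted half = 12; dotted half = 12; eighth = 2; quarter = 4; half note = 8; dotted quarter note = 6.
Sum: 3 + 12 + 12 + 2 + 4 + 8 + 6 = 47.
47 ÷ 2 = 23.5 beats.

23.5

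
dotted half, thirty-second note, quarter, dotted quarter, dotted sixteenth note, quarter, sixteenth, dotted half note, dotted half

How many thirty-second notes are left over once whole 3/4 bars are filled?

One bar of 3/4 = 24 thirty-second notes.
Working in thirty-second notes: dotted half = 24; thirty-second note = 1; quarter = 8; dotted quarter = 12; dotted sixteenth note = 3; quarter = 8; sixteenth = 2; dotted half note = 24; dotted half = 24.
Adding: 24 + 1 + 8 + 12 + 3 + 8 + 2 + 24 + 24 = 106.
106 ÷ 24 = 4 complete bars with 10 thirty-second notes remaining.

10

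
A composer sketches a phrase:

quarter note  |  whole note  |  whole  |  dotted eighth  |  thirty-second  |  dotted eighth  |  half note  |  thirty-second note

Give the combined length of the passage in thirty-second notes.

102

Working in thirty-second notes: quarter note = 8; whole note = 32; whole = 32; dotted eighth = 6; thirty-second = 1; dotted eighth = 6; half note = 16; thirty-second note = 1.
Adding: 8 + 32 + 32 + 6 + 1 + 6 + 16 + 1 = 102 thirty-second notes.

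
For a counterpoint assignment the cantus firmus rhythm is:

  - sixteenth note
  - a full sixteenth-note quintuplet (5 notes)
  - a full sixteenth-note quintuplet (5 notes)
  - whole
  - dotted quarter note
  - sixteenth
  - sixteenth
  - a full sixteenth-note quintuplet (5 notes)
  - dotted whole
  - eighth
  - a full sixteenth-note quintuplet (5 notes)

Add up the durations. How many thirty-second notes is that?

134

Each duration in thirty-second notes: sixteenth note = 2; a full sixteenth-note quintuplet (5 notes) (five quintuplet sixteenths span one quarter) = 8; a full sixteenth-note quintuplet (5 notes) (five quintuplet sixteenths span one quarter) = 8; whole = 32; dotted quarter note = 12; sixteenth = 2; sixteenth = 2; a full sixteenth-note quintuplet (5 notes) (five quintuplet sixteenths span one quarter) = 8; dotted whole = 48; eighth = 4; a full sixteenth-note quintuplet (5 notes) (five quintuplet sixteenths span one quarter) = 8.
Sum: 2 + 8 + 8 + 32 + 12 + 2 + 2 + 8 + 48 + 4 + 8 = 134 thirty-second notes.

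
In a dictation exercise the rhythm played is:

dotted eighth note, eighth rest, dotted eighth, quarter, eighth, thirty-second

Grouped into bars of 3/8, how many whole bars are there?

One bar of 3/8 = 12 thirty-second notes.
Express everything in thirty-second notes: dotted eighth note = 6; eighth rest = 4; dotted eighth = 6; quarter = 8; eighth = 4; thirty-second = 1.
Adding: 6 + 4 + 6 + 8 + 4 + 1 = 29.
29 ÷ 12 = 2 complete bars with 5 left over.

2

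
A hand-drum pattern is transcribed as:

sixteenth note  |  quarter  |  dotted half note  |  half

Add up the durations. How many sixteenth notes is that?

25

Express everything in sixteenth notes: sixteenth note = 1; quarter = 4; dotted half note = 12; half = 8.
Altogether 1 + 4 + 12 + 8 = 25 sixteenth notes.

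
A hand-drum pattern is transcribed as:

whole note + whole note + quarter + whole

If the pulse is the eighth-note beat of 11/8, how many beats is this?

One eighth-note beat = 2 sixteenth notes.
In sixteenth notes: whole note = 16; whole note = 16; quarter = 4; whole = 16.
Total: 16 + 16 + 4 + 16 = 52.
52 ÷ 2 = 26 beats.

26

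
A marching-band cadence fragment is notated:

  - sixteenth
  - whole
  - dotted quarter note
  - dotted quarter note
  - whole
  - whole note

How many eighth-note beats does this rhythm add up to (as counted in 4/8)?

30.5

One eighth-note beat = 2 sixteenth notes.
In sixteenth notes: sixteenth = 1; whole = 16; dotted quarter note = 6; dotted quarter note = 6; whole = 16; whole note = 16.
Adding: 1 + 16 + 6 + 6 + 16 + 16 = 61.
61 ÷ 2 = 30.5 beats.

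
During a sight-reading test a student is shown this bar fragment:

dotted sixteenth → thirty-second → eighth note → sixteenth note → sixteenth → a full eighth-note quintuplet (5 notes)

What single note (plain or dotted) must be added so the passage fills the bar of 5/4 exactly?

dotted quarter note

The bar of 5/4 = 40 thirty-second notes.
Convert each value to thirty-second notes: dotted sixteenth = 3; thirty-second = 1; eighth note = 4; sixteenth note = 2; sixteenth = 2; a full eighth-note quintuplet (5 notes) (five quintuplet eighths span one half) = 16.
Sum: 3 + 1 + 4 + 2 + 2 + 16 = 28.
Remaining: 40 − 28 = 12 thirty-second notes, which is a dotted quarter note.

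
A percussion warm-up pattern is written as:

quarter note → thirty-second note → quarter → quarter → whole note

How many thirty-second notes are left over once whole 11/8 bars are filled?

One bar of 11/8 = 44 thirty-second notes.
Each duration in thirty-second notes: quarter note = 8; thirty-second note = 1; quarter = 8; quarter = 8; whole note = 32.
Altogether 8 + 1 + 8 + 8 + 32 = 57.
57 ÷ 44 = 1 complete bar with 13 thirty-second notes remaining.

13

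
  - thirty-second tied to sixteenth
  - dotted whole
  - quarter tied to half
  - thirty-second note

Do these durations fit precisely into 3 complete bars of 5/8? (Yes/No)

One bar of 5/8 = 20 thirty-second notes, so 3 bars = 60.
Each duration in thirty-second notes: thirty-second tied to sixteenth (thirty-second + sixteenth) = 3; dotted whole = 48; quarter tied to half (quarter + half) = 24; thirty-second note = 1.
Adding: 3 + 48 + 24 + 1 = 76.
76 exceeds 60, so the answer is No.

No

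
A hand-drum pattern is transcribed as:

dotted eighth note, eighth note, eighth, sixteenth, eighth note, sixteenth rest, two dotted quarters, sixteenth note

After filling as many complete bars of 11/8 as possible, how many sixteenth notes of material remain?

2

One bar of 11/8 = 22 sixteenth notes.
Working in sixteenth notes: dotted eighth note = 3; eighth note = 2; eighth = 2; sixteenth = 1; eighth note = 2; sixteenth rest = 1; dotted quarter = 6; dotted quarter = 6; sixteenth note = 1.
Adding: 3 + 2 + 2 + 1 + 2 + 1 + 6 + 6 + 1 = 24.
24 ÷ 22 = 1 complete bar with 2 sixteenth notes remaining.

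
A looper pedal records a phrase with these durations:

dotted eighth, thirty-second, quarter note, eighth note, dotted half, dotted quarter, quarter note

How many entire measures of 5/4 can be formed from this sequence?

One bar of 5/4 = 40 thirty-second notes.
Each duration in thirty-second notes: dotted eighth = 6; thirty-second = 1; quarter note = 8; eighth note = 4; dotted half = 24; dotted quarter = 12; quarter note = 8.
Adding: 6 + 1 + 8 + 4 + 24 + 12 + 8 = 63.
63 ÷ 40 = 1 complete bar with 23 left over.

1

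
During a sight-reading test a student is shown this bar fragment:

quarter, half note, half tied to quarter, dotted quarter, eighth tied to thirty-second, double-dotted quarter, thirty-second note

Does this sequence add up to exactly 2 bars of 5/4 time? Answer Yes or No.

One bar of 5/4 = 40 thirty-second notes, so 2 bars = 80.
Working in thirty-second notes: quarter = 8; half note = 16; half tied to quarter (half + quarter) = 24; dotted quarter = 12; eighth tied to thirty-second (eighth + thirty-second) = 5; double-dotted quarter = 14; thirty-second note = 1.
Altogether 8 + 16 + 24 + 12 + 5 + 14 + 1 = 80.
80 equals 80, so the answer is Yes.

Yes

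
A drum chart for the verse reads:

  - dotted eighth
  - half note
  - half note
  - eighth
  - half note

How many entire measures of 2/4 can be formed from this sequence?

One bar of 2/4 = 8 sixteenth notes.
Working in sixteenth notes: dotted eighth = 3; half note = 8; half note = 8; eighth = 2; half note = 8.
Sum: 3 + 8 + 8 + 2 + 8 = 29.
29 ÷ 8 = 3 complete bars with 5 left over.

3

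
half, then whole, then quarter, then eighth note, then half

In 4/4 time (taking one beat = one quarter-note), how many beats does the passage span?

One quarter-note beat = 2 eighth notes.
Working in eighth notes: half = 4; whole = 8; quarter = 2; eighth note = 1; half = 4.
Adding: 4 + 8 + 2 + 1 + 4 = 19.
19 ÷ 2 = 9.5 beats.

9.5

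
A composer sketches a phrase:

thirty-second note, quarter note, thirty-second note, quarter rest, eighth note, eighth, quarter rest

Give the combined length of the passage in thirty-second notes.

Working in thirty-second notes: thirty-second note = 1; quarter note = 8; thirty-second note = 1; quarter rest = 8; eighth note = 4; eighth = 4; quarter rest = 8.
Altogether 1 + 8 + 1 + 8 + 4 + 4 + 8 = 34 thirty-second notes.

34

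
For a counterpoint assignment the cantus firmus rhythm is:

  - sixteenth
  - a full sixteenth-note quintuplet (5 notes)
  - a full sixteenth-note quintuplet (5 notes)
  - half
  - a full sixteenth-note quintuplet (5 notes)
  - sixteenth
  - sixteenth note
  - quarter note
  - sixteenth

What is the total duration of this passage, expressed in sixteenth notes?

Convert each value to sixteenth notes: sixteenth = 1; a full sixteenth-note quintuplet (5 notes) (five quintuplet sixteenths span one quarter) = 4; a full sixteenth-note quintuplet (5 notes) (five quintuplet sixteenths span one quarter) = 4; half = 8; a full sixteenth-note quintuplet (5 notes) (five quintuplet sixteenths span one quarter) = 4; sixteenth = 1; sixteenth note = 1; quarter note = 4; sixteenth = 1.
Total: 1 + 4 + 4 + 8 + 4 + 1 + 1 + 4 + 1 = 28 sixteenth notes.

28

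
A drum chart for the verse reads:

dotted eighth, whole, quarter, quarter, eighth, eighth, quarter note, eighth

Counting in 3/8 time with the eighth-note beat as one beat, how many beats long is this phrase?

18.5

One eighth-note beat = 2 sixteenth notes.
Express everything in sixteenth notes: dotted eighth = 3; whole = 16; quarter = 4; quarter = 4; eighth = 2; eighth = 2; quarter note = 4; eighth = 2.
Adding: 3 + 16 + 4 + 4 + 2 + 2 + 4 + 2 = 37.
37 ÷ 2 = 18.5 beats.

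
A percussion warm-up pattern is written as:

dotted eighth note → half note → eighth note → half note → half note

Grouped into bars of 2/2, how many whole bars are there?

1

One bar of 2/2 = 16 sixteenth notes.
Convert each value to sixteenth notes: dotted eighth note = 3; half note = 8; eighth note = 2; half note = 8; half note = 8.
Adding: 3 + 8 + 2 + 8 + 8 = 29.
29 ÷ 16 = 1 complete bar with 13 left over.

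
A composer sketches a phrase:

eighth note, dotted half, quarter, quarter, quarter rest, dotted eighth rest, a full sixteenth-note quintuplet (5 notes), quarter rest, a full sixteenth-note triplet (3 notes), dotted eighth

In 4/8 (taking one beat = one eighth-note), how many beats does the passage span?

21

One eighth-note beat = 2 sixteenth notes.
Working in sixteenth notes: eighth note = 2; dotted half = 12; quarter = 4; quarter = 4; quarter rest = 4; dotted eighth rest = 3; a full sixteenth-note quintuplet (5 notes) (five quintuplet sixteenths span one quarter) = 4; quarter rest = 4; a full sixteenth-note triplet (3 notes) (three triplet sixteenths span one eighth) = 2; dotted eighth = 3.
Total: 2 + 12 + 4 + 4 + 4 + 3 + 4 + 4 + 2 + 3 = 42.
42 ÷ 2 = 21 beats.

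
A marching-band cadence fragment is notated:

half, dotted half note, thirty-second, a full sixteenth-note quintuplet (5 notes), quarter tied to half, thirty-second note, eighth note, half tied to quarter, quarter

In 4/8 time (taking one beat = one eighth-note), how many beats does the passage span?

One eighth-note beat = 4 thirty-second notes.
Express everything in thirty-second notes: half = 16; dotted half note = 24; thirty-second = 1; a full sixteenth-note quintuplet (5 notes) (five quintuplet sixteenths span one quarter) = 8; quarter tied to half (quarter + half) = 24; thirty-second note = 1; eighth note = 4; half tied to quarter (half + quarter) = 24; quarter = 8.
Altogether 16 + 24 + 1 + 8 + 24 + 1 + 4 + 24 + 8 = 110.
110 ÷ 4 = 27.5 beats.

27.5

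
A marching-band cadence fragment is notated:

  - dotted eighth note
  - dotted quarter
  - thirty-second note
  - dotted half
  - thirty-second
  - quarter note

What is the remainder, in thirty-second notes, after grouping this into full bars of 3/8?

4

One bar of 3/8 = 12 thirty-second notes.
Each duration in thirty-second notes: dotted eighth note = 6; dotted quarter = 12; thirty-second note = 1; dotted half = 24; thirty-second = 1; quarter note = 8.
Altogether 6 + 12 + 1 + 24 + 1 + 8 = 52.
52 ÷ 12 = 4 complete bars with 4 thirty-second notes remaining.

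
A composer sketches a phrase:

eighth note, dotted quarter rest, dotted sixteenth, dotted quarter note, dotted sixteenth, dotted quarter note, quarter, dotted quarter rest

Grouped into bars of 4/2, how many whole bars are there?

1

One bar of 4/2 = 64 thirty-second notes.
Convert each value to thirty-second notes: eighth note = 4; dotted quarter rest = 12; dotted sixteenth = 3; dotted quarter note = 12; dotted sixteenth = 3; dotted quarter note = 12; quarter = 8; dotted quarter rest = 12.
Sum: 4 + 12 + 3 + 12 + 3 + 12 + 8 + 12 = 66.
66 ÷ 64 = 1 complete bar with 2 left over.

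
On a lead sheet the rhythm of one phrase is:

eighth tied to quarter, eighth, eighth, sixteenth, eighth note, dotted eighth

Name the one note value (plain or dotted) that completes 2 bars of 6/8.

half note

2 bars of 6/8 = 24 sixteenth notes.
In sixteenth notes: eighth tied to quarter (eighth + quarter) = 6; eighth = 2; eighth = 2; sixteenth = 1; eighth note = 2; dotted eighth = 3.
Total: 6 + 2 + 2 + 1 + 2 + 3 = 16.
Remaining: 24 − 16 = 8 sixteenth notes, which is a half note.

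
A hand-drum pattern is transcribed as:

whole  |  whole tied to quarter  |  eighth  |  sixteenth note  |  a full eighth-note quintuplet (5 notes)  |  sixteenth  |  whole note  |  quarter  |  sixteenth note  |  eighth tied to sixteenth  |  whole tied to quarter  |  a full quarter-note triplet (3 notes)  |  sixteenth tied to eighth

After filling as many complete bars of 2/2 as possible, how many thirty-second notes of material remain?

One bar of 2/2 = 16 sixteenth notes.
Express everything in sixteenth notes: whole = 16; whole tied to quarter (whole + quarter) = 20; eighth = 2; sixteenth note = 1; a full eighth-note quintuplet (5 notes) (five quintuplet eighths span one half) = 8; sixteenth = 1; whole note = 16; quarter = 4; sixteenth note = 1; eighth tied to sixteenth (eighth + sixteenth) = 3; whole tied to quarter (whole + quarter) = 20; a full quarter-note triplet (3 notes) (three triplet quarters span one half) = 8; sixteenth tied to eighth (sixteenth + eighth) = 3.
Altogether 16 + 20 + 2 + 1 + 8 + 1 + 16 + 4 + 1 + 3 + 20 + 8 + 3 = 103.
103 ÷ 16 = 6 complete bars with 7 sixteenth notes remaining = 14 thirty-second notes.

14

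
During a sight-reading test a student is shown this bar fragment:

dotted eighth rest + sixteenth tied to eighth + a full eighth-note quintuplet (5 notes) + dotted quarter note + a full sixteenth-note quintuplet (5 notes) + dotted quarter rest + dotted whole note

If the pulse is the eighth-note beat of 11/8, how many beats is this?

One eighth-note beat = 2 sixteenth notes.
In sixteenth notes: dotted eighth rest = 3; sixteenth tied to eighth (sixteenth + eighth) = 3; a full eighth-note quintuplet (5 notes) (five quintuplet eighths span one half) = 8; dotted quarter note = 6; a full sixteenth-note quintuplet (5 notes) (five quintuplet sixteenths span one quarter) = 4; dotted quarter rest = 6; dotted whole note = 24.
Sum: 3 + 3 + 8 + 6 + 4 + 6 + 24 = 54.
54 ÷ 2 = 27 beats.

27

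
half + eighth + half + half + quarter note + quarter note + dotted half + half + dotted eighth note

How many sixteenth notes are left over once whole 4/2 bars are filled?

One bar of 4/2 = 32 sixteenth notes.
Convert each value to sixteenth notes: half = 8; eighth = 2; half = 8; half = 8; quarter note = 4; quarter note = 4; dotted half = 12; half = 8; dotted eighth note = 3.
Altogether 8 + 2 + 8 + 8 + 4 + 4 + 12 + 8 + 3 = 57.
57 ÷ 32 = 1 complete bar with 25 sixteenth notes remaining.

25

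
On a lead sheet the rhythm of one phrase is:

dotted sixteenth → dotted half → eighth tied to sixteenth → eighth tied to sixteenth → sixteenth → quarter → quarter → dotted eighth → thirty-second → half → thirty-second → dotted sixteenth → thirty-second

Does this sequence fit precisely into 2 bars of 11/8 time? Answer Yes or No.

One bar of 11/8 = 44 thirty-second notes, so 2 bars = 88.
Express everything in thirty-second notes: dotted sixteenth = 3; dotted half = 24; eighth tied to sixteenth (eighth + sixteenth) = 6; eighth tied to sixteenth (eighth + sixteenth) = 6; sixteenth = 2; quarter = 8; quarter = 8; dotted eighth = 6; thirty-second = 1; half = 16; thirty-second = 1; dotted sixteenth = 3; thirty-second = 1.
Total: 3 + 24 + 6 + 6 + 2 + 8 + 8 + 6 + 1 + 16 + 1 + 3 + 1 = 85.
85 falls short of 88, so the answer is No.

No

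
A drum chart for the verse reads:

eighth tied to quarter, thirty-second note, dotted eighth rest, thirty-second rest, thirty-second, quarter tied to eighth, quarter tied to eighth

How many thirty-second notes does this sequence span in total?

45

Convert each value to thirty-second notes: eighth tied to quarter (eighth + quarter) = 12; thirty-second note = 1; dotted eighth rest = 6; thirty-second rest = 1; thirty-second = 1; quarter tied to eighth (quarter + eighth) = 12; quarter tied to eighth (quarter + eighth) = 12.
Sum: 12 + 1 + 6 + 1 + 1 + 12 + 12 = 45 thirty-second notes.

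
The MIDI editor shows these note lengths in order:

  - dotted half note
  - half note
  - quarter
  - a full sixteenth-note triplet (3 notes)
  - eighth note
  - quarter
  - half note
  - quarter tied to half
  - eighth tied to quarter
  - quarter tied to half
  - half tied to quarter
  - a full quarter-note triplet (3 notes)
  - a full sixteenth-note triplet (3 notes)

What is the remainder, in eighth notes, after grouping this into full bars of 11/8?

2

One bar of 11/8 = 11 eighth notes.
Express everything in eighth notes: dotted half note = 6; half note = 4; quarter = 2; a full sixteenth-note triplet (3 notes) (three triplet sixteenths span one eighth) = 1; eighth note = 1; quarter = 2; half note = 4; quarter tied to half (quarter + half) = 6; eighth tied to quarter (eighth + quarter) = 3; quarter tied to half (quarter + half) = 6; half tied to quarter (half + quarter) = 6; a full quarter-note triplet (3 notes) (three triplet quarters span one half) = 4; a full sixteenth-note triplet (3 notes) (three triplet sixteenths span one eighth) = 1.
Adding: 6 + 4 + 2 + 1 + 1 + 2 + 4 + 6 + 3 + 6 + 6 + 4 + 1 = 46.
46 ÷ 11 = 4 complete bars with 2 eighth notes remaining.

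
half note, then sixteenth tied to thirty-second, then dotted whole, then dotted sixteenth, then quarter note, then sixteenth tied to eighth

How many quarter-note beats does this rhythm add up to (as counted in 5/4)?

10.5

One quarter-note beat = 8 thirty-second notes.
Each duration in thirty-second notes: half note = 16; sixteenth tied to thirty-second (sixteenth + thirty-second) = 3; dotted whole = 48; dotted sixteenth = 3; quarter note = 8; sixteenth tied to eighth (sixteenth + eighth) = 6.
Adding: 16 + 3 + 48 + 3 + 8 + 6 = 84.
84 ÷ 8 = 10.5 beats.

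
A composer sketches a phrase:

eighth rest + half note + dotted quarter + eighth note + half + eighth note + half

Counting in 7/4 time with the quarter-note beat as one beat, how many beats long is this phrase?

One quarter-note beat = 2 eighth notes.
Each duration in eighth notes: eighth rest = 1; half note = 4; dotted quarter = 3; eighth note = 1; half = 4; eighth note = 1; half = 4.
Adding: 1 + 4 + 3 + 1 + 4 + 1 + 4 = 18.
18 ÷ 2 = 9 beats.

9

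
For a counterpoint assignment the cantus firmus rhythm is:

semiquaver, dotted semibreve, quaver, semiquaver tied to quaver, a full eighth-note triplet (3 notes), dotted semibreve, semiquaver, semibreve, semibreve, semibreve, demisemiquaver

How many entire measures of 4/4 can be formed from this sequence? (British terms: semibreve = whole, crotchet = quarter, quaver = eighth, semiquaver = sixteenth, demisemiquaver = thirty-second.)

6

One bar of 4/4 = 32 thirty-second notes.
Each duration in thirty-second notes: semiquaver = 2; dotted semibreve = 48; quaver = 4; semiquaver tied to quaver (semiquaver + quaver) = 6; a full eighth-note triplet (3 notes) (three triplet eighths span one quarter) = 8; dotted semibreve = 48; semiquaver = 2; semibreve = 32; semibreve = 32; semibreve = 32; demisemiquaver = 1.
Adding: 2 + 48 + 4 + 6 + 8 + 48 + 2 + 32 + 32 + 32 + 1 = 215.
215 ÷ 32 = 6 complete bars with 23 left over.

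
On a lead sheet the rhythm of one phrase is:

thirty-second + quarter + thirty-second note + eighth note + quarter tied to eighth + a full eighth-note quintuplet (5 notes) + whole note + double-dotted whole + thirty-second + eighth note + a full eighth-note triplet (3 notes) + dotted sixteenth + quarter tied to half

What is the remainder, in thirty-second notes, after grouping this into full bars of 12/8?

26

One bar of 12/8 = 48 thirty-second notes.
In thirty-second notes: thirty-second = 1; quarter = 8; thirty-second note = 1; eighth note = 4; quarter tied to eighth (quarter + eighth) = 12; a full eighth-note quintuplet (5 notes) (five quintuplet eighths span one half) = 16; whole note = 32; double-dotted whole = 56; thirty-second = 1; eighth note = 4; a full eighth-note triplet (3 notes) (three triplet eighths span one quarter) = 8; dotted sixteenth = 3; quarter tied to half (quarter + half) = 24.
Total: 1 + 8 + 1 + 4 + 12 + 16 + 32 + 56 + 1 + 4 + 8 + 3 + 24 = 170.
170 ÷ 48 = 3 complete bars with 26 thirty-second notes remaining.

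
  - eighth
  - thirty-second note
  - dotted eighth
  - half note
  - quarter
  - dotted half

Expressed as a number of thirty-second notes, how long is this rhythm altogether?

In thirty-second notes: eighth = 4; thirty-second note = 1; dotted eighth = 6; half note = 16; quarter = 8; dotted half = 24.
Altogether 4 + 1 + 6 + 16 + 8 + 24 = 59 thirty-second notes.

59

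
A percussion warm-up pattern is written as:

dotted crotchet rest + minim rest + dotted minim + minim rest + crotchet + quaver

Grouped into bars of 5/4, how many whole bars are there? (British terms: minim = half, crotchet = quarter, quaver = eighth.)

One bar of 5/4 = 10 eighth notes.
Each duration in eighth notes: dotted crotchet rest = 3; minim rest = 4; dotted minim = 6; minim rest = 4; crotchet = 2; quaver = 1.
Adding: 3 + 4 + 6 + 4 + 2 + 1 = 20.
20 ÷ 10 = 2 complete bars with 0 left over.

2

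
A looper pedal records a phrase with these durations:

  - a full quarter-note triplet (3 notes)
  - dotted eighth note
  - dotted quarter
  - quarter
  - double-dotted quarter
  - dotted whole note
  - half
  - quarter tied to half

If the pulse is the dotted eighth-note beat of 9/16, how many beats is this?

One dotted eighth-note beat = 3 sixteenth notes.
Each duration in sixteenth notes: a full quarter-note triplet (3 notes) (three triplet quarters span one half) = 8; dotted eighth note = 3; dotted quarter = 6; quarter = 4; double-dotted quarter = 7; dotted whole note = 24; half = 8; quarter tied to half (quarter + half) = 12.
Adding: 8 + 3 + 6 + 4 + 7 + 24 + 8 + 12 = 72.
72 ÷ 3 = 24 beats.

24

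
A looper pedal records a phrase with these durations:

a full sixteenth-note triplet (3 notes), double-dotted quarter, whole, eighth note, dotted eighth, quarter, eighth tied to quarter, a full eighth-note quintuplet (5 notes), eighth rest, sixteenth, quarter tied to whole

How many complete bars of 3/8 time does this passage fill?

11

One bar of 3/8 = 6 sixteenth notes.
Express everything in sixteenth notes: a full sixteenth-note triplet (3 notes) (three triplet sixteenths span one eighth) = 2; double-dotted quarter = 7; whole = 16; eighth note = 2; dotted eighth = 3; quarter = 4; eighth tied to quarter (eighth + quarter) = 6; a full eighth-note quintuplet (5 notes) (five quintuplet eighths span one half) = 8; eighth rest = 2; sixteenth = 1; quarter tied to whole (quarter + whole) = 20.
Altogether 2 + 7 + 16 + 2 + 3 + 4 + 6 + 8 + 2 + 1 + 20 = 71.
71 ÷ 6 = 11 complete bars with 5 left over.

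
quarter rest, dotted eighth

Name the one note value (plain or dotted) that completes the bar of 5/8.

The bar of 5/8 = 10 sixteenth notes.
In sixteenth notes: quarter rest = 4; dotted eighth = 3.
Adding: 4 + 3 = 7.
Remaining: 10 − 7 = 3 sixteenth notes, which is a dotted eighth note.

dotted eighth note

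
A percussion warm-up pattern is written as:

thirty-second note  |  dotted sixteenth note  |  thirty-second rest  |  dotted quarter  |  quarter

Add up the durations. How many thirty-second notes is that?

In thirty-second notes: thirty-second note = 1; dotted sixteenth note = 3; thirty-second rest = 1; dotted quarter = 12; quarter = 8.
Altogether 1 + 3 + 1 + 12 + 8 = 25 thirty-second notes.

25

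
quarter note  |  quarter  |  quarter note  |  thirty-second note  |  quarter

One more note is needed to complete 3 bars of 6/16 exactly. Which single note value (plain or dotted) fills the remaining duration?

dotted sixteenth note

3 bars of 6/16 = 36 thirty-second notes.
Express everything in thirty-second notes: quarter note = 8; quarter = 8; quarter note = 8; thirty-second note = 1; quarter = 8.
Altogether 8 + 8 + 8 + 1 + 8 = 33.
Remaining: 36 − 33 = 3 thirty-second notes, which is a dotted sixteenth note.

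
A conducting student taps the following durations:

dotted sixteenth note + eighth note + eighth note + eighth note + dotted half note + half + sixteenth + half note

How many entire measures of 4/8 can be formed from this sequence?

4

One bar of 4/8 = 16 thirty-second notes.
Each duration in thirty-second notes: dotted sixteenth note = 3; eighth note = 4; eighth note = 4; eighth note = 4; dotted half note = 24; half = 16; sixteenth = 2; half note = 16.
Sum: 3 + 4 + 4 + 4 + 24 + 16 + 2 + 16 = 73.
73 ÷ 16 = 4 complete bars with 9 left over.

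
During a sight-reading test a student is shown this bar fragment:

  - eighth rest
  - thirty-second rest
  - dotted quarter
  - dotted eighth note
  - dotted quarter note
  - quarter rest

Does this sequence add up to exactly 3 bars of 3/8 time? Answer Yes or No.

No

One bar of 3/8 = 12 thirty-second notes, so 3 bars = 36.
Convert each value to thirty-second notes: eighth rest = 4; thirty-second rest = 1; dotted quarter = 12; dotted eighth note = 6; dotted quarter note = 12; quarter rest = 8.
Altogether 4 + 1 + 12 + 6 + 12 + 8 = 43.
43 exceeds 36, so the answer is No.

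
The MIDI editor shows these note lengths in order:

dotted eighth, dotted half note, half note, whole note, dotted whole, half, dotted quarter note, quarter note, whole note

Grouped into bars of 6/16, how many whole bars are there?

16

One bar of 6/16 = 6 sixteenth notes.
Convert each value to sixteenth notes: dotted eighth = 3; dotted half note = 12; half note = 8; whole note = 16; dotted whole = 24; half = 8; dotted quarter note = 6; quarter note = 4; whole note = 16.
Total: 3 + 12 + 8 + 16 + 24 + 8 + 6 + 4 + 16 = 97.
97 ÷ 6 = 16 complete bars with 1 left over.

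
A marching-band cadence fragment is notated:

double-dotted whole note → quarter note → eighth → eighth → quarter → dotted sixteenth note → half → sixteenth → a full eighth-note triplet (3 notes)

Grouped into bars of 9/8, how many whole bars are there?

One bar of 9/8 = 36 thirty-second notes.
Working in thirty-second notes: double-dotted whole note = 56; quarter note = 8; eighth = 4; eighth = 4; quarter = 8; dotted sixteenth note = 3; half = 16; sixteenth = 2; a full eighth-note triplet (3 notes) (three triplet eighths span one quarter) = 8.
Altogether 56 + 8 + 4 + 4 + 8 + 3 + 16 + 2 + 8 = 109.
109 ÷ 36 = 3 complete bars with 1 left over.

3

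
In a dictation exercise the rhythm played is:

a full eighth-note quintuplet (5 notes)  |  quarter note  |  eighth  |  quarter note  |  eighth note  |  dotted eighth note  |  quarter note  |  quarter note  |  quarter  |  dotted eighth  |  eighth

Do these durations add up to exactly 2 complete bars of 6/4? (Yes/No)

One bar of 6/4 = 24 sixteenth notes, so 2 bars = 48.
Convert each value to sixteenth notes: a full eighth-note quintuplet (5 notes) (five quintuplet eighths span one half) = 8; quarter note = 4; eighth = 2; quarter note = 4; eighth note = 2; dotted eighth note = 3; quarter note = 4; quarter note = 4; quarter = 4; dotted eighth = 3; eighth = 2.
Sum: 8 + 4 + 2 + 4 + 2 + 3 + 4 + 4 + 4 + 3 + 2 = 40.
40 falls short of 48, so the answer is No.

No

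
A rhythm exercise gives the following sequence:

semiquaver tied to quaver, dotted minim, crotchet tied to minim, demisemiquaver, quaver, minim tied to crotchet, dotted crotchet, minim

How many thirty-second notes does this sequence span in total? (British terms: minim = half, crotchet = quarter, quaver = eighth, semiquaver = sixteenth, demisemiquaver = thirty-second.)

111

Each duration in thirty-second notes: semiquaver tied to quaver (semiquaver + quaver) = 6; dotted minim = 24; crotchet tied to minim (crotchet + minim) = 24; demisemiquaver = 1; quaver = 4; minim tied to crotchet (minim + crotchet) = 24; dotted crotchet = 12; minim = 16.
Altogether 6 + 24 + 24 + 1 + 4 + 24 + 12 + 16 = 111 thirty-second notes.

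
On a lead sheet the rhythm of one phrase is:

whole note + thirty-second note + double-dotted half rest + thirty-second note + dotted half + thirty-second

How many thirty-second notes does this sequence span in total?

87

In thirty-second notes: whole note = 32; thirty-second note = 1; double-dotted half rest = 28; thirty-second note = 1; dotted half = 24; thirty-second = 1.
Total: 32 + 1 + 28 + 1 + 24 + 1 = 87 thirty-second notes.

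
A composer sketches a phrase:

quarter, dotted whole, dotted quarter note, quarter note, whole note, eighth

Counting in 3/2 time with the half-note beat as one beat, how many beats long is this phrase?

One half-note beat = 4 eighth notes.
Express everything in eighth notes: quarter = 2; dotted whole = 12; dotted quarter note = 3; quarter note = 2; whole note = 8; eighth = 1.
Sum: 2 + 12 + 3 + 2 + 8 + 1 = 28.
28 ÷ 4 = 7 beats.

7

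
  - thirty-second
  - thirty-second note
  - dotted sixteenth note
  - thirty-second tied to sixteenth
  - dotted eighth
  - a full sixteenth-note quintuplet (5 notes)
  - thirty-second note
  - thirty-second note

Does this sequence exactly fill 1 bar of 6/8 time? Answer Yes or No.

Yes

One bar of 6/8 = 24 thirty-second notes.
In thirty-second notes: thirty-second = 1; thirty-second note = 1; dotted sixteenth note = 3; thirty-second tied to sixteenth (thirty-second + sixteenth) = 3; dotted eighth = 6; a full sixteenth-note quintuplet (5 notes) (five quintuplet sixteenths span one quarter) = 8; thirty-second note = 1; thirty-second note = 1.
Sum: 1 + 1 + 3 + 3 + 6 + 8 + 1 + 1 = 24.
24 equals 24, so the answer is Yes.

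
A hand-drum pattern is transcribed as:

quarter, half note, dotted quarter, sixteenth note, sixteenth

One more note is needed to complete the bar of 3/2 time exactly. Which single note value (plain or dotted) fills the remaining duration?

The bar of 3/2 = 24 sixteenth notes.
Working in sixteenth notes: quarter = 4; half note = 8; dotted quarter = 6; sixteenth note = 1; sixteenth = 1.
Altogether 4 + 8 + 6 + 1 + 1 = 20.
Remaining: 24 − 20 = 4 sixteenth notes, which is a quarter note.

quarter note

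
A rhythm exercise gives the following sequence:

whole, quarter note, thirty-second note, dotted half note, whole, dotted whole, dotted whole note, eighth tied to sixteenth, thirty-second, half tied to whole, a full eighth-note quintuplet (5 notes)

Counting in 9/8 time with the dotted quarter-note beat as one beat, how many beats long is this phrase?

22

One dotted quarter-note beat = 12 thirty-second notes.
Convert each value to thirty-second notes: whole = 32; quarter note = 8; thirty-second note = 1; dotted half note = 24; whole = 32; dotted whole = 48; dotted whole note = 48; eighth tied to sixteenth (eighth + sixteenth) = 6; thirty-second = 1; half tied to whole (half + whole) = 48; a full eighth-note quintuplet (5 notes) (five quintuplet eighths span one half) = 16.
Adding: 32 + 8 + 1 + 24 + 32 + 48 + 48 + 6 + 1 + 48 + 16 = 264.
264 ÷ 12 = 22 beats.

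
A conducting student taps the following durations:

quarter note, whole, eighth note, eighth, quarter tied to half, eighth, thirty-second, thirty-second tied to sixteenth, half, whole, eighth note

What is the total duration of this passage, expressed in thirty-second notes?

132

Working in thirty-second notes: quarter note = 8; whole = 32; eighth note = 4; eighth = 4; quarter tied to half (quarter + half) = 24; eighth = 4; thirty-second = 1; thirty-second tied to sixteenth (thirty-second + sixteenth) = 3; half = 16; whole = 32; eighth note = 4.
Total: 8 + 32 + 4 + 4 + 24 + 4 + 1 + 3 + 16 + 32 + 4 = 132 thirty-second notes.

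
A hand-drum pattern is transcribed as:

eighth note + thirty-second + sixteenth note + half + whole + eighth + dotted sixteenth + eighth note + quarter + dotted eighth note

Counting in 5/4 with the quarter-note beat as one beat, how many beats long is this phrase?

One quarter-note beat = 8 thirty-second notes.
In thirty-second notes: eighth note = 4; thirty-second = 1; sixteenth note = 2; half = 16; whole = 32; eighth = 4; dotted sixteenth = 3; eighth note = 4; quarter = 8; dotted eighth note = 6.
Adding: 4 + 1 + 2 + 16 + 32 + 4 + 3 + 4 + 8 + 6 = 80.
80 ÷ 8 = 10 beats.

10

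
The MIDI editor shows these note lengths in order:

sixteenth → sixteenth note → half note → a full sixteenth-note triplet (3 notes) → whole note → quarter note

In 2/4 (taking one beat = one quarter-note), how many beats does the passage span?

One quarter-note beat = 4 sixteenth notes.
Express everything in sixteenth notes: sixteenth = 1; sixteenth note = 1; half note = 8; a full sixteenth-note triplet (3 notes) (three triplet sixteenths span one eighth) = 2; whole note = 16; quarter note = 4.
Total: 1 + 1 + 8 + 2 + 16 + 4 = 32.
32 ÷ 4 = 8 beats.

8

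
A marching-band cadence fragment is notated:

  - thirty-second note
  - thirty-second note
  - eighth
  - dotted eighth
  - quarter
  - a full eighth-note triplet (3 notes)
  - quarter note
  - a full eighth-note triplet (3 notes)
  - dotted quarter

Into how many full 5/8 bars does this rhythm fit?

2

One bar of 5/8 = 20 thirty-second notes.
Each duration in thirty-second notes: thirty-second note = 1; thirty-second note = 1; eighth = 4; dotted eighth = 6; quarter = 8; a full eighth-note triplet (3 notes) (three triplet eighths span one quarter) = 8; quarter note = 8; a full eighth-note triplet (3 notes) (three triplet eighths span one quarter) = 8; dotted quarter = 12.
Altogether 1 + 1 + 4 + 6 + 8 + 8 + 8 + 8 + 12 = 56.
56 ÷ 20 = 2 complete bars with 16 left over.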